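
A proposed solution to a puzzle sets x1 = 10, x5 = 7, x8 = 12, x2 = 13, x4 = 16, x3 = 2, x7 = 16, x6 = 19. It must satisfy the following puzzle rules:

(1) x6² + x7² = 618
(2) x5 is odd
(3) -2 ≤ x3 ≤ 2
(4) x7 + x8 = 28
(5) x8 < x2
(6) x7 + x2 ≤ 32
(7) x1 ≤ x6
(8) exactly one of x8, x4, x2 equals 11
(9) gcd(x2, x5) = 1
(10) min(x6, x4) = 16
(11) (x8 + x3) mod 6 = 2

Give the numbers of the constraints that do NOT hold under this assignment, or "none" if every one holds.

Violated: 1, 8.

(1) x6² + x7² = 19² + 16² = 361 + 256 = 617, not 618 — violated.
(2) x5 = 7 is odd — satisfied.
(3) x3 = 2 lies in [-2, 2] — satisfied.
(4) x7 + x8 = 16 + 12 = 28 — satisfied.
(5) x8 = 12, x2 = 13; 12 < 13 — satisfied.
(6) x7 + x2 = 16 + 13 = 29; 29 ≤ 32 — satisfied.
(7) x1 = 10, x6 = 19; 10 ≤ 19 — satisfied.
(8) x8=12, x4=16, x2=13; 0 of them equal 11, not exactly one — violated.
(9) gcd(13, 7) = 1 — satisfied.
(10) min(19, 16) = 16 — satisfied.
(11) x8 + x3 = 14; 14 mod 6 = 2 — satisfied.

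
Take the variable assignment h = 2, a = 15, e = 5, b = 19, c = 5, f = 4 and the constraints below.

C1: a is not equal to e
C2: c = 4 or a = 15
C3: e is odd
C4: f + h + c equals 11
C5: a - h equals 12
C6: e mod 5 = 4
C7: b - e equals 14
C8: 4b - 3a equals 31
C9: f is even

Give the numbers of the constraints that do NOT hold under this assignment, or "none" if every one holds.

Constraints 5 and 6 are violated.

C1: a = 15, e = 5; distinct  ✓
C2: c = 5 ≠ 4, but a = 15 = 15 (second disjunct)  ✓
C3: e = 5 is odd  ✓
C4: f + h + c = 4 + 2 + 5 = 11  ✓
C5: a - h = 15 - 2 = 13, not 12  ✗
C6: 5 mod 5 = 0, not 4  ✗
C7: b - e = 19 - 5 = 14  ✓
C8: 4b - 3a = 4(19) - 3(15) = 31  ✓
C9: f = 4 is even  ✓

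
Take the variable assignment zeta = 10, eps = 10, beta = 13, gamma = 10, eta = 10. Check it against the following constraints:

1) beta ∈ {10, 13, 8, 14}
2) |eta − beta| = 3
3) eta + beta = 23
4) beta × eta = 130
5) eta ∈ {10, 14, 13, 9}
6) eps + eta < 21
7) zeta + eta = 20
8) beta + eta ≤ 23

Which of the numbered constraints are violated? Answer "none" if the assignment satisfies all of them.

Yes — all constraints hold.

1) beta = 13 is in {10, 13, 8, 14}  yes
2) |10 − 13| = 3  yes
3) eta + beta = 10 + 13 = 23  yes
4) beta × eta = 13 × 10 = 130  yes
5) eta = 10 is in {10, 14, 13, 9}  yes
6) eps + eta = 10 + 10 = 20; 20 < 21  yes
7) zeta + eta = 10 + 10 = 20  yes
8) beta + eta = 13 + 10 = 23; 23 ≤ 23  yes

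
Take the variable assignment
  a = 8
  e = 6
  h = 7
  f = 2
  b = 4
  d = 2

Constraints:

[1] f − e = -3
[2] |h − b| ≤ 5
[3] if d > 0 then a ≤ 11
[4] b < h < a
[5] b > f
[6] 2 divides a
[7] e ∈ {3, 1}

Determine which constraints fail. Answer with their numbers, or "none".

[1] f − e = 2 − 6 = -4, not -3 — fails.
[2] |7 − 4| = 3; 3 ≤ 5 — holds.
[3] d = 2 > 0, so we need a ≤ 11; a = 8 ≤ 11 — holds.
[4] values 4 < 7 < 8 — holds.
[5] b = 4, f = 2; 4 > 2 — holds.
[6] 8 / 2 = 4, so 2 divides 8 — holds.
[7] e = 6 is not in {3, 1} — fails.

Constraints 1 and 7 are violated.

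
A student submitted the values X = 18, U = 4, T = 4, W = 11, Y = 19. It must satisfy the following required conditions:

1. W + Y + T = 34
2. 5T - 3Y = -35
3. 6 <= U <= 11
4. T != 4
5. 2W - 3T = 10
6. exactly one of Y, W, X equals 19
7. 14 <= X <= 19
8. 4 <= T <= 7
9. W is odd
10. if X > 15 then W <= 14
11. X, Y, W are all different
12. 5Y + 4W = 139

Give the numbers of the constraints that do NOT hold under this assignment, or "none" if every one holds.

Violated: 2, 3, and 4.

1. W + Y + T = 11 + 19 + 4 = 34  ✓
2. 5T - 3Y = 5(4) - 3(19) = -37, not -35  ✗
3. U = 4 is outside [6, 11]  ✗
4. T = 4, but 4 is required to differ  ✗
5. 2W - 3T = 2(11) - 3(4) = 10  ✓
6. Y=19, W=11, X=18; 1 of them equals 19  ✓
7. X = 18 lies in [14, 19]  ✓
8. T = 4 lies in [4, 7]  ✓
9. W = 11 is odd  ✓
10. X = 18 > 15, so we need W ≤ 14; W = 11 ≤ 14  ✓
11. values 18, 19, 11 are pairwise distinct  ✓
12. 5Y + 4W = 5(19) + 4(11) = 139  ✓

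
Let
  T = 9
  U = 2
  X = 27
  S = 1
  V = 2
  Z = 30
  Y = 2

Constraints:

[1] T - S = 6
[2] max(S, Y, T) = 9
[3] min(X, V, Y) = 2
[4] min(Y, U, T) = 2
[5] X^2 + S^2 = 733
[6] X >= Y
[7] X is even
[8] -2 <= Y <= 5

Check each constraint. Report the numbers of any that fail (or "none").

[1] T - S = 9 - 1 = 8, not 6 — does not hold.
[2] max(1, 2, 9) = 9 — holds.
[3] min(27, 2, 2) = 2 — holds.
[4] min(2, 2, 9) = 2 — holds.
[5] X^2 + S^2 = 27^2 + 1^2 = 729 + 1 = 730, not 733 — does not hold.
[6] X = 27, Y = 2; 27 ≥ 2 — holds.
[7] X = 27 is odd — does not hold.
[8] Y = 2 lies in [-2, 5] — holds.

No — constraints 1, 5, 7 are not satisfied.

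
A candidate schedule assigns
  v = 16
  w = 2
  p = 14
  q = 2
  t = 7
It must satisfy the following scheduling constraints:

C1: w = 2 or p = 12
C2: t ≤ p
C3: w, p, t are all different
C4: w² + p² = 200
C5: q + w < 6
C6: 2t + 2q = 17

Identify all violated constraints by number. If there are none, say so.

C1: w = 2 = 2 (first disjunct) — OK.
C2: t = 7, p = 14; 7 ≤ 14 — OK.
C3: values 2, 14, 7 are pairwise distinct — OK.
C4: w² + p² = 2² + 14² = 4 + 196 = 200 — OK.
C5: q + w = 2 + 2 = 4; 4 < 6 — OK.
C6: 2t + 2q = 2(7) + 2(2) = 18, not 17 — violated.

Constraint 6 does not hold.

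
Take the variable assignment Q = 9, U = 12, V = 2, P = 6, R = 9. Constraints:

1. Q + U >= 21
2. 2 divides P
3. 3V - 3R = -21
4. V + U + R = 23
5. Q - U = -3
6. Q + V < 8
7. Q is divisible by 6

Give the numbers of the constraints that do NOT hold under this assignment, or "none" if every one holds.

1. Q + U = 9 + 12 = 21; 21 ≥ 21 — satisfied.
2. 6 / 2 = 3, so 2 divides 6 — satisfied.
3. 3V - 3R = 3(2) - 3(9) = -21 — satisfied.
4. V + U + R = 2 + 12 + 9 = 23 — satisfied.
5. Q - U = 9 - 12 = -3 — satisfied.
6. Q + V = 9 + 2 = 11; 11 ≥ 8, bound 8 not met — violated.
7. 9 = 6*1 + 3, so 6 does not divide 9 — violated.

Violated: 6 and 7.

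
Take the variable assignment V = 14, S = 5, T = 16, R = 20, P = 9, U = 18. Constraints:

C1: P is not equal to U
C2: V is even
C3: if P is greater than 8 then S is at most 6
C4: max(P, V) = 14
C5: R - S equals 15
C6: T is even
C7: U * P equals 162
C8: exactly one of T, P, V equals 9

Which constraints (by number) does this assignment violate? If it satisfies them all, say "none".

C1: P = 9, U = 18; distinct — OK.
C2: V = 14 is even — OK.
C3: P = 9 > 8, so we need S ≤ 6; S = 5 ≤ 6 — OK.
C4: max(9, 14) = 14 — OK.
C5: R - S = 20 - 5 = 15 — OK.
C6: T = 16 is even — OK.
C7: U * P = 18 * 9 = 162 — OK.
C8: T=16, P=9, V=14; 1 of them equals 9 — OK.

The assignment satisfies every constraint.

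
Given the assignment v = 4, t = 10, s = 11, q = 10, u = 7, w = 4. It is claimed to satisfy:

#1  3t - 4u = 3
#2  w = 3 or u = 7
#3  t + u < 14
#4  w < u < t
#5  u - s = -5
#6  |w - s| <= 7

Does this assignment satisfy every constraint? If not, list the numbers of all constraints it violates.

No — constraints 1, 3, and 5 are not satisfied.

#1 3t - 4u = 3(10) - 4(7) = 2, not 3  ✘
#2 w = 4 ≠ 3, but u = 7 = 7 (second disjunct)  ✔
#3 t + u = 10 + 7 = 17; 17 ≥ 14, bound 14 not met  ✘
#4 values 4 < 7 < 10  ✔
#5 u - s = 7 - 11 = -4, not -5  ✘
#6 |4 - 11| = 7; 7 ≤ 7  ✔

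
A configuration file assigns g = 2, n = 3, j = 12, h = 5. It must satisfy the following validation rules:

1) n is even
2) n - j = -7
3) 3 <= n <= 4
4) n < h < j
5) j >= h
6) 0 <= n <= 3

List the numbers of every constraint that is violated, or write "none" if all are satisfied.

Constraints 1, 2 do not hold.

1) n = 3 is odd  no
2) n - j = 3 - 12 = -9, not -7  no
3) n = 3 lies in [3, 4]  yes
4) values 3 < 5 < 12  yes
5) j = 12, h = 5; 12 ≥ 5  yes
6) n = 3 lies in [0, 3]  yes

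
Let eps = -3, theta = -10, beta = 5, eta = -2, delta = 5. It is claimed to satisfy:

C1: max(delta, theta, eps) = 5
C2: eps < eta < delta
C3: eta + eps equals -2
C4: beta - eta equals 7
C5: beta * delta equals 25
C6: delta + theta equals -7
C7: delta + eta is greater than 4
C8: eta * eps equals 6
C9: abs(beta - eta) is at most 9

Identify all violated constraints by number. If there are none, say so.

C1: max(5, -10, -3) = 5 — OK.
C2: values -3 < -2 < 5 — OK.
C3: eta + eps = -2 + (-3) = -5, not -2 — violated.
C4: beta - eta = 5 - (-2) = 7 — OK.
C5: beta * delta = 5 * 5 = 25 — OK.
C6: delta + theta = 5 + (-10) = -5, not -7 — violated.
C7: delta + eta = 5 + (-2) = 3; 3 ≤ 4, bound 4 not met — violated.
C8: eta * eps = -2 * (-3) = 6 — OK.
C9: abs(5 - (-2)) = 7; 7 ≤ 9 — OK.

Constraints 3, 6, 7 are violated.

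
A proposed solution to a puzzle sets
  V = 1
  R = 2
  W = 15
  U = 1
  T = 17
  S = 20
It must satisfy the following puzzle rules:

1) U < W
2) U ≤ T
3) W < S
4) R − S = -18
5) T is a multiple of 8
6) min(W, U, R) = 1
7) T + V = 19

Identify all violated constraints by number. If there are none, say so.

Constraints 5, 7 do not hold.

1) U = 1, W = 15; 1 < 15 — satisfied.
2) U = 1, T = 17; 1 ≤ 17 — satisfied.
3) W = 15, S = 20; 15 < 20 — satisfied.
4) R − S = 2 − 20 = -18 — satisfied.
5) 17 = 8×2 + 1, so 8 does not divide 17 — violated.
6) min(15, 1, 2) = 1 — satisfied.
7) T + V = 17 + 1 = 18, not 19 — violated.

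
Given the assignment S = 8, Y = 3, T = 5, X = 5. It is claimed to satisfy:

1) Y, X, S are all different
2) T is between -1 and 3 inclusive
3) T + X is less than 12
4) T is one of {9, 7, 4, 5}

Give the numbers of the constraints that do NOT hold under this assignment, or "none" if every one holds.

1) values 3, 5, 8 are pairwise distinct — OK.
2) T = 5 is outside [-1, 3] — violated.
3) T + X = 5 + 5 = 10; 10 < 12 — OK.
4) T = 5 is in {9, 7, 4, 5} — OK.

Constraint 2 does not hold.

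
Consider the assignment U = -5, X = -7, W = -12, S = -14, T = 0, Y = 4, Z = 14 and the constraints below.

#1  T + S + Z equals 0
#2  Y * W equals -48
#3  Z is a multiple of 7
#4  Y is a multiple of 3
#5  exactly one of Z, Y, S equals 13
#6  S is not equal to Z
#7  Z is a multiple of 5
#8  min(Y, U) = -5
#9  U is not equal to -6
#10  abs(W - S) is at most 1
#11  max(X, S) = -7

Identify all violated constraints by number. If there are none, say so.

The assignment fails constraints 4, 5, 7, and 10.

#1 T + S + Z = 0 + (-14) + 14 = 0 — OK.
#2 Y * W = 4 * (-12) = -48 — OK.
#3 14 / 7 = 2, so 7 divides 14 — OK.
#4 4 = 3*1 + 1, so 3 does not divide 4 — violated.
#5 Z=14, Y=4, S=-14; 0 of them equal 13, not exactly one — violated.
#6 S = -14, Z = 14; distinct — OK.
#7 14 = 5*2 + 4, so 5 does not divide 14 — violated.
#8 min(4, -5) = -5 — OK.
#9 U = -5, and -5 ≠ -6 — OK.
#10 abs(-12 - (-14)) = 2; 2 > 1, exceeds bound 1 — violated.
#11 max(-7, -14) = -7 — OK.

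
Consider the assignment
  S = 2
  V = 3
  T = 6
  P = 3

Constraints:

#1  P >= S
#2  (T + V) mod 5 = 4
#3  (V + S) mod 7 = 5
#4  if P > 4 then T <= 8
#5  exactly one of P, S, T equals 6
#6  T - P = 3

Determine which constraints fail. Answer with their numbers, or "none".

No violations.

#1 P = 3, S = 2; 3 ≥ 2  true
#2 T + V = 9; 9 mod 5 = 4  true
#3 V + S = 5; 5 mod 7 = 5  true
#4 P = 3, not > 4; antecedent false, conditional vacuously true  true
#5 P=3, S=2, T=6; 1 of them equals 6  true
#6 T - P = 6 - 3 = 3  true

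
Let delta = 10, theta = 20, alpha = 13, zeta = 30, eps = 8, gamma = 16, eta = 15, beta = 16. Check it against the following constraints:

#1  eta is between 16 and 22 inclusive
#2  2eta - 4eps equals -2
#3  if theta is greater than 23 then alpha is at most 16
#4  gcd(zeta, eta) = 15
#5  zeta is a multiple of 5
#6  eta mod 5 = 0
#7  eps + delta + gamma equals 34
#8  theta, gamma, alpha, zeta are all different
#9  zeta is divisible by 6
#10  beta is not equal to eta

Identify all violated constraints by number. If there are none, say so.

Constraint 1 does not hold.

#1 eta = 15 is outside [16, 22]  ✗
#2 2eta - 4eps = 2(15) - 4(8) = -2  ✓
#3 theta = 20, not > 23; antecedent false, conditional vacuously true  ✓
#4 gcd(30, 15) = 15  ✓
#5 30 / 5 = 6, so 5 divides 30  ✓
#6 15 mod 5 = 0  ✓
#7 eps + delta + gamma = 8 + 10 + 16 = 34  ✓
#8 values 20, 16, 13, 30 are pairwise distinct  ✓
#9 30 / 6 = 5, so 6 divides 30  ✓
#10 beta = 16, eta = 15; distinct  ✓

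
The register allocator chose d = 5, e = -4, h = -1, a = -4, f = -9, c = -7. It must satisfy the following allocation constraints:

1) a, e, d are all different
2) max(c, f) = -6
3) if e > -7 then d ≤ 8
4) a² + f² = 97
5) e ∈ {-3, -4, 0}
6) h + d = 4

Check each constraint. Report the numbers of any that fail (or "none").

1) a = e = -4, not all different  ✗
2) max(-7, -9) = -7, not -6  ✗
3) e = -4 > -7, so we need d ≤ 8; d = 5 ≤ 8  ✓
4) a² + f² = (-4)² + (-9)² = 16 + 81 = 97  ✓
5) e = -4 is in {-3, -4, 0}  ✓
6) h + d = -1 + 5 = 4  ✓

Violated: 1, 2.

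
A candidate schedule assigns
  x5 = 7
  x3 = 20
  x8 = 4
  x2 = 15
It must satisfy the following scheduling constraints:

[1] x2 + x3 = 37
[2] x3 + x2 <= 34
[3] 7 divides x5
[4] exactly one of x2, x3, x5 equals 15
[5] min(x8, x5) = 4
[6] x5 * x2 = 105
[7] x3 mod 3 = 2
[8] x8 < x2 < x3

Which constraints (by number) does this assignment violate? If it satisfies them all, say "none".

Violated: 1 and 2.

[1] x2 + x3 = 15 + 20 = 35, not 37  false
[2] x3 + x2 = 20 + 15 = 35; 35 > 34, bound 34 not met  false
[3] 7 / 7 = 1, so 7 divides 7  true
[4] x2=15, x3=20, x5=7; 1 of them equals 15  true
[5] min(4, 7) = 4  true
[6] x5 * x2 = 7 * 15 = 105  true
[7] 20 mod 3 = 2  true
[8] values 4 < 15 < 20  true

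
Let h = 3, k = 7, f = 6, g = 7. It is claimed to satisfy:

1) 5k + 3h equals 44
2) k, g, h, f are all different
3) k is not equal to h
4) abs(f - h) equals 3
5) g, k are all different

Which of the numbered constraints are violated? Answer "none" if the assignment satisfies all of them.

The assignment fails constraints 2 and 5.

1) 5k + 3h = 5(7) + 3(3) = 44 — holds.
2) k = g = 7, not all different — does not hold.
3) k = 7, h = 3; distinct — holds.
4) abs(6 - 3) = 3 — holds.
5) g = k = 7, not all different — does not hold.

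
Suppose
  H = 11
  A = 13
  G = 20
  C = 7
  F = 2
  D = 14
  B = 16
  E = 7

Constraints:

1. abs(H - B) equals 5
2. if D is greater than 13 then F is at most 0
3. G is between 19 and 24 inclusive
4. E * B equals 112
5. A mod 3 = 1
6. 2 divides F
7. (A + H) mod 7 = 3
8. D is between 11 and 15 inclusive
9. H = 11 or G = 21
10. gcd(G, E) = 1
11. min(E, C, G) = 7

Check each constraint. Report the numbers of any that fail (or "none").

1. abs(11 - 16) = 5 — holds.
2. D = 14 > 13, so we need F ≤ 0; but F = 2 > 0 — fails.
3. G = 20 lies in [19, 24] — holds.
4. E * B = 7 * 16 = 112 — holds.
5. 13 mod 3 = 1 — holds.
6. 2 / 2 = 1, so 2 divides 2 — holds.
7. A + H = 24; 24 mod 7 = 3 — holds.
8. D = 14 lies in [11, 15] — holds.
9. H = 11 = 11 (first disjunct) — holds.
10. gcd(20, 7) = 1 — holds.
11. min(7, 7, 20) = 7 — holds.

Violated: 2.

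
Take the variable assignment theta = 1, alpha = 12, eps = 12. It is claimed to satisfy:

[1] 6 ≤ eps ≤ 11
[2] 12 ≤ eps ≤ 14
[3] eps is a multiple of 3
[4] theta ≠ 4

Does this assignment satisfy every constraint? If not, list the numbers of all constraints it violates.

[1] eps = 12 is outside [6, 11]  FAIL
[2] eps = 12 lies in [12, 14]  OK
[3] 12 / 3 = 4, so 3 divides 12  OK
[4] theta = 1, and 1 ≠ 4  OK

No — constraint 1 is not satisfied.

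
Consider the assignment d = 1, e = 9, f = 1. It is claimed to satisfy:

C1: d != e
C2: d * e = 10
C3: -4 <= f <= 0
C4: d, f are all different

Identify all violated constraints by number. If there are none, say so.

Violated: 2, 3, and 4.

C1: d = 1, e = 9; distinct  yes
C2: d * e = 1 * 9 = 9, not 10  no
C3: f = 1 is outside [-4, 0]  no
C4: d = f = 1, not all different  no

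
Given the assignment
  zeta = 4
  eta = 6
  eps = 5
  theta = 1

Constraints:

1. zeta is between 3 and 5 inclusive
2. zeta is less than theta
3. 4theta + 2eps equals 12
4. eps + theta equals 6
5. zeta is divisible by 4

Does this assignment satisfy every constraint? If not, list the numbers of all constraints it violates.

The assignment fails constraints 2 and 3.

1. zeta = 4 lies in [3, 5] — satisfied.
2. zeta = 4, theta = 1; 4 ≥ 1 (want <) — violated.
3. 4theta + 2eps = 4(1) + 2(5) = 14, not 12 — violated.
4. eps + theta = 5 + 1 = 6 — satisfied.
5. 4 / 4 = 1, so 4 divides 4 — satisfied.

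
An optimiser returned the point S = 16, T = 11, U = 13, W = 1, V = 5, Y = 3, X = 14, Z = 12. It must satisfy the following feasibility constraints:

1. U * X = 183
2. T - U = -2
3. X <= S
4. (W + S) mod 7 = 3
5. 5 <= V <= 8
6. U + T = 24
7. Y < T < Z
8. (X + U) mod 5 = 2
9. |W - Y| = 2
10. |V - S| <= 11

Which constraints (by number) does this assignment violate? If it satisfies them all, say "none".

Constraint 1 is violated.

1. U * X = 13 * 14 = 182, not 183  fails
2. T - U = 11 - 13 = -2  holds
3. X = 14, S = 16; 14 ≤ 16  holds
4. W + S = 17; 17 mod 7 = 3  holds
5. V = 5 lies in [5, 8]  holds
6. U + T = 13 + 11 = 24  holds
7. values 3 < 11 < 12  holds
8. X + U = 27; 27 mod 5 = 2  holds
9. |1 - 3| = 2  holds
10. |5 - 16| = 11; 11 ≤ 11  holds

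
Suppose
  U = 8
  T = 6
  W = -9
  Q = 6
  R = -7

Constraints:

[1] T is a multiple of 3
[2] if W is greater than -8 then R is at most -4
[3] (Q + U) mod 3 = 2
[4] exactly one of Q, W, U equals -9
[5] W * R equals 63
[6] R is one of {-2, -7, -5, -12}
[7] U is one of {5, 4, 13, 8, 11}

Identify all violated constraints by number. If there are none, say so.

[1] 6 / 3 = 2, so 3 divides 6  ✓
[2] W = -9, not > -8; antecedent false, conditional vacuously true  ✓
[3] Q + U = 14; 14 mod 3 = 2  ✓
[4] Q=6, W=-9, U=8; 1 of them equals -9  ✓
[5] W * R = -9 * (-7) = 63  ✓
[6] R = -7 is in {-2, -7, -5, -12}  ✓
[7] U = 8 is in {5, 4, 13, 8, 11}  ✓

The assignment satisfies every constraint.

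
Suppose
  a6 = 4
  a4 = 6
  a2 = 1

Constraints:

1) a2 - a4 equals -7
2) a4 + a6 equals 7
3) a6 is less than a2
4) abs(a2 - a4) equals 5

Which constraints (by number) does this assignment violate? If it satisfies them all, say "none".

1) a2 - a4 = 1 - 6 = -5, not -7 — violated.
2) a4 + a6 = 6 + 4 = 10, not 7 — violated.
3) a6 = 4, a2 = 1; 4 ≥ 1 (want <) — violated.
4) abs(1 - 6) = 5 — OK.

The assignment fails constraints 1, 2, 3.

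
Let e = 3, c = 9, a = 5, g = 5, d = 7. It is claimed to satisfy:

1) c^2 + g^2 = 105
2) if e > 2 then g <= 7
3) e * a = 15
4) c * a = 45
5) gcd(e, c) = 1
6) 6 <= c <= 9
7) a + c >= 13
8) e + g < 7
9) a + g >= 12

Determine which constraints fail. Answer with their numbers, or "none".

The assignment fails constraints 1, 5, 8, 9.

1) c^2 + g^2 = 9^2 + 5^2 = 81 + 25 = 106, not 105 — does not hold.
2) e = 3 > 2, so we need g ≤ 7; g = 5 ≤ 7 — holds.
3) e * a = 3 * 5 = 15 — holds.
4) c * a = 9 * 5 = 45 — holds.
5) gcd(3, 9) = 3, not 1 — does not hold.
6) c = 9 lies in [6, 9] — holds.
7) a + c = 5 + 9 = 14; 14 ≥ 13 — holds.
8) e + g = 3 + 5 = 8; 8 ≥ 7, bound 7 not met — does not hold.
9) a + g = 5 + 5 = 10; 10 < 12, bound 12 not met — does not hold.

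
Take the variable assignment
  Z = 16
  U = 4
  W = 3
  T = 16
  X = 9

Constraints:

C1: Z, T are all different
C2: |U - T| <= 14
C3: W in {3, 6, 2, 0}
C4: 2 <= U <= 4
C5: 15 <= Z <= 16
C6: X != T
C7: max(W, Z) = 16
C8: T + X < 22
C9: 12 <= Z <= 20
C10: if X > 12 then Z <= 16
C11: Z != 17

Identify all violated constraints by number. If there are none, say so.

Constraints 1, 8 do not hold.

C1: Z = T = 16, not all different  FAIL
C2: |4 - 16| = 12; 12 ≤ 14  OK
C3: W = 3 is in {3, 6, 2, 0}  OK
C4: U = 4 lies in [2, 4]  OK
C5: Z = 16 lies in [15, 16]  OK
C6: X = 9, T = 16; distinct  OK
C7: max(3, 16) = 16  OK
C8: T + X = 16 + 9 = 25; 25 ≥ 22, bound 22 not met  FAIL
C9: Z = 16 lies in [12, 20]  OK
C10: X = 9, not > 12; antecedent false, conditional vacuously true  OK
C11: Z = 16, and 16 ≠ 17  OK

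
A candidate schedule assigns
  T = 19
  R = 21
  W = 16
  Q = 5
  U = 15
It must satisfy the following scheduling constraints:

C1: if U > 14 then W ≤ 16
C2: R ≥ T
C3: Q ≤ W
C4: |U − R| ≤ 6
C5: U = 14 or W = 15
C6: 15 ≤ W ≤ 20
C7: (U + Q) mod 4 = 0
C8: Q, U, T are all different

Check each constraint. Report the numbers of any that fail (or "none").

Constraint 5 does not hold.

C1: U = 15 > 14, so we need W ≤ 16; W = 16 ≤ 16  yes
C2: R = 21, T = 19; 21 ≥ 19  yes
C3: Q = 5, W = 16; 5 ≤ 16  yes
C4: |15 − 21| = 6; 6 ≤ 6  yes
C5: U = 15 ≠ 14 and W = 16 ≠ 15; both disjuncts false  no
C6: W = 16 lies in [15, 20]  yes
C7: U + Q = 20; 20 mod 4 = 0  yes
C8: values 5, 15, 19 are pairwise distinct  yes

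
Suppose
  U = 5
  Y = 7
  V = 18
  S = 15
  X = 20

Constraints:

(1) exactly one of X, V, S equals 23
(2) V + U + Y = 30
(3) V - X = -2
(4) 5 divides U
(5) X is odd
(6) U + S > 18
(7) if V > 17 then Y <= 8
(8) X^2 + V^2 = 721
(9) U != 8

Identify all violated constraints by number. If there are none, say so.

No — constraints 1, 5, 8 are not satisfied.

(1) X=20, V=18, S=15; 0 of them equal 23, not exactly one — violated.
(2) V + U + Y = 18 + 5 + 7 = 30 — OK.
(3) V - X = 18 - 20 = -2 — OK.
(4) 5 / 5 = 1, so 5 divides 5 — OK.
(5) X = 20 is even — violated.
(6) U + S = 5 + 15 = 20; 20 > 18 — OK.
(7) V = 18 > 17, so we need Y ≤ 8; Y = 7 ≤ 8 — OK.
(8) X^2 + V^2 = 20^2 + 18^2 = 400 + 324 = 724, not 721 — violated.
(9) U = 5, and 5 ≠ 8 — OK.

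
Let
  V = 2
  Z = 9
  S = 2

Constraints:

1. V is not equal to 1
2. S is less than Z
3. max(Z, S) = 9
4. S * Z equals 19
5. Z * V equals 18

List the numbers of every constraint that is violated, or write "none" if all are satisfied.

The assignment fails constraint 4.

1. V = 2, and 2 ≠ 1 — satisfied.
2. S = 2, Z = 9; 2 < 9 — satisfied.
3. max(9, 2) = 9 — satisfied.
4. S * Z = 2 * 9 = 18, not 19 — violated.
5. Z * V = 9 * 2 = 18 — satisfied.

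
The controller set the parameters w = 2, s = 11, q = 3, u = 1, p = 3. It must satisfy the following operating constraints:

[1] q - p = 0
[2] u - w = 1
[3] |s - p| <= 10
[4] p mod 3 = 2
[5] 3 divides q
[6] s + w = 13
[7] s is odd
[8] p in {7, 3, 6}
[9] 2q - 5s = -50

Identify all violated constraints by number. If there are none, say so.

No — constraints 2, 4, 9 are not satisfied.

[1] q - p = 3 - 3 = 0 — OK.
[2] u - w = 1 - 2 = -1, not 1 — violated.
[3] |11 - 3| = 8; 8 ≤ 10 — OK.
[4] 3 mod 3 = 0, not 2 — violated.
[5] 3 / 3 = 1, so 3 divides 3 — OK.
[6] s + w = 11 + 2 = 13 — OK.
[7] s = 11 is odd — OK.
[8] p = 3 is in {7, 3, 6} — OK.
[9] 2q - 5s = 2(3) - 5(11) = -49, not -50 — violated.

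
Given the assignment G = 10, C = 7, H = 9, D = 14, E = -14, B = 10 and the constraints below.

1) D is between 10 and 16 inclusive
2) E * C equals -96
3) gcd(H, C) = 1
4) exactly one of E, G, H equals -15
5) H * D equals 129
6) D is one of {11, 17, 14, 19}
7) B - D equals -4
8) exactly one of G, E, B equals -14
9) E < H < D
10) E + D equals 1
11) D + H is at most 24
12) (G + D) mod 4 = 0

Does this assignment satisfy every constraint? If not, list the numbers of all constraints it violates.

The assignment fails constraints 2, 4, 5, and 10.

1) D = 14 lies in [10, 16] — OK.
2) E * C = -14 * 7 = -98, not -96 — violated.
3) gcd(9, 7) = 1 — OK.
4) E=-14, G=10, H=9; 0 of them equal -15, not exactly one — violated.
5) H * D = 9 * 14 = 126, not 129 — violated.
6) D = 14 is in {11, 17, 14, 19} — OK.
7) B - D = 10 - 14 = -4 — OK.
8) G=10, E=-14, B=10; 1 of them equals -14 — OK.
9) values -14 < 9 < 14 — OK.
10) E + D = -14 + 14 = 0, not 1 — violated.
11) D + H = 14 + 9 = 23; 23 ≤ 24 — OK.
12) G + D = 24; 24 mod 4 = 0 — OK.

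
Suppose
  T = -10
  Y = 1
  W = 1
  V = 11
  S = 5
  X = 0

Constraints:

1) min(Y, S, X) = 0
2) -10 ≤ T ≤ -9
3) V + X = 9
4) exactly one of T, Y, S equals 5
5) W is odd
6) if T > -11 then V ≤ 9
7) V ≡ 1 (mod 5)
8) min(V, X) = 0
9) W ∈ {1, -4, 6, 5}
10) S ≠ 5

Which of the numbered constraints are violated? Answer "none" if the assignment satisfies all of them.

Constraints 3, 6, and 10 are violated.

1) min(1, 5, 0) = 0 — OK.
2) T = -10 lies in [-10, -9] — OK.
3) V + X = 11 + 0 = 11, not 9 — violated.
4) T=-10, Y=1, S=5; 1 of them equals 5 — OK.
5) W = 1 is odd — OK.
6) T = -10 > -11, so we need V ≤ 9; but V = 11 > 9 — violated.
7) 11 mod 5 = 1 — OK.
8) min(11, 0) = 0 — OK.
9) W = 1 is in {1, -4, 6, 5} — OK.
10) S = 5, but 5 is required to differ — violated.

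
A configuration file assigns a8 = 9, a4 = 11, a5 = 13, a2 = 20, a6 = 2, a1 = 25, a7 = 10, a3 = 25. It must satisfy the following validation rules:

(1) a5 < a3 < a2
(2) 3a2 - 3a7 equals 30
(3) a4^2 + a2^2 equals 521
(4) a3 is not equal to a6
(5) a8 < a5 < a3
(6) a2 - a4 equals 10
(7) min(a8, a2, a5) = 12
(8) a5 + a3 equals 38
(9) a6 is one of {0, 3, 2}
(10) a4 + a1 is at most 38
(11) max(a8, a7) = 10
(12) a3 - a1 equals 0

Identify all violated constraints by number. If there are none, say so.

(1) values 13, 25, 20; a3 = 25 is not < a2 = 20 — does not hold.
(2) 3a2 - 3a7 = 3(20) - 3(10) = 30 — holds.
(3) a4^2 + a2^2 = 11^2 + 20^2 = 121 + 400 = 521 — holds.
(4) a3 = 25, a6 = 2; distinct — holds.
(5) values 9 < 13 < 25 — holds.
(6) a2 - a4 = 20 - 11 = 9, not 10 — does not hold.
(7) min(9, 20, 13) = 9, not 12 — does not hold.
(8) a5 + a3 = 13 + 25 = 38 — holds.
(9) a6 = 2 is in {0, 3, 2} — holds.
(10) a4 + a1 = 11 + 25 = 36; 36 ≤ 38 — holds.
(11) max(9, 10) = 10 — holds.
(12) a3 - a1 = 25 - 25 = 0 — holds.

The assignment fails constraints 1, 6, and 7.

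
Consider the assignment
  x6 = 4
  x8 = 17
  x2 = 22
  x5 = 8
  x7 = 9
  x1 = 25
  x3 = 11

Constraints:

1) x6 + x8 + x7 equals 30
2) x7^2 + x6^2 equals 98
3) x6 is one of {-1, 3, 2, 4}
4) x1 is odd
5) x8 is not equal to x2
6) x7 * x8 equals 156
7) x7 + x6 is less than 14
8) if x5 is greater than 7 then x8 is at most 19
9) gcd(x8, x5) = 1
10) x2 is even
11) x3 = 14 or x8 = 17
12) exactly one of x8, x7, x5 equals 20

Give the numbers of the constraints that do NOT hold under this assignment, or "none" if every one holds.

The assignment fails constraints 2, 6, 12.

1) x6 + x8 + x7 = 4 + 17 + 9 = 30 — OK.
2) x7^2 + x6^2 = 9^2 + 4^2 = 81 + 16 = 97, not 98 — violated.
3) x6 = 4 is in {-1, 3, 2, 4} — OK.
4) x1 = 25 is odd — OK.
5) x8 = 17, x2 = 22; distinct — OK.
6) x7 * x8 = 9 * 17 = 153, not 156 — violated.
7) x7 + x6 = 9 + 4 = 13; 13 < 14 — OK.
8) x5 = 8 > 7, so we need x8 ≤ 19; x8 = 17 ≤ 19 — OK.
9) gcd(17, 8) = 1 — OK.
10) x2 = 22 is even — OK.
11) x3 = 11 ≠ 14, but x8 = 17 = 17 (second disjunct) — OK.
12) x8=17, x7=9, x5=8; 0 of them equal 20, not exactly one — violated.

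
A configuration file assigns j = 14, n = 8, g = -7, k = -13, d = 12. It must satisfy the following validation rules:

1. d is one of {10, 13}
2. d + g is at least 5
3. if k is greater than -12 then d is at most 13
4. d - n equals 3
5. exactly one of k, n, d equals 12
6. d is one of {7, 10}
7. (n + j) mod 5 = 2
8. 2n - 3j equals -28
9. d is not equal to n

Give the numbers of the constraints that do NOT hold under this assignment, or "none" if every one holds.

1. d = 12 is not in {10, 13}  ✘
2. d + g = 12 + (-7) = 5; 5 ≥ 5  ✔
3. k = -13, not > -12; antecedent false, conditional vacuously true  ✔
4. d - n = 12 - 8 = 4, not 3  ✘
5. k=-13, n=8, d=12; 1 of them equals 12  ✔
6. d = 12 is not in {7, 10}  ✘
7. n + j = 22; 22 mod 5 = 2  ✔
8. 2n - 3j = 2(8) - 3(14) = -26, not -28  ✘
9. d = 12, n = 8; distinct  ✔

No — constraints 1, 4, 6, and 8 are not satisfied.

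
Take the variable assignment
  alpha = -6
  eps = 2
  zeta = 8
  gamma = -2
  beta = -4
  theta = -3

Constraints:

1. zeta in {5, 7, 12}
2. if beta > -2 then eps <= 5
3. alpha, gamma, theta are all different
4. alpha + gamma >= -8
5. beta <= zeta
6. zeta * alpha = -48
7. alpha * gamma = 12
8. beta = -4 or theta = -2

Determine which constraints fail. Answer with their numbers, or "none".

1. zeta = 8 is not in {5, 7, 12} — does not hold.
2. beta = -4, not > -2; antecedent false, conditional vacuously true — holds.
3. values -6, -2, -3 are pairwise distinct — holds.
4. alpha + gamma = -6 + (-2) = -8; -8 ≥ -8 — holds.
5. beta = -4, zeta = 8; -4 ≤ 8 — holds.
6. zeta * alpha = 8 * (-6) = -48 — holds.
7. alpha * gamma = -6 * (-2) = 12 — holds.
8. beta = -4 = -4 (first disjunct) — holds.

No — constraint 1 is not satisfied.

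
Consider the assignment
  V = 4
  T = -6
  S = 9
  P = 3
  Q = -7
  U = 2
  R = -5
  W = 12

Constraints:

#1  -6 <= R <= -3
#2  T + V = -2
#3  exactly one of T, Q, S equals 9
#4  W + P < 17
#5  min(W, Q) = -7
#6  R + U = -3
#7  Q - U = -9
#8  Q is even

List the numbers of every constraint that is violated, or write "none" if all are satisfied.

Violated: 8.

#1 R = -5 lies in [-6, -3] — holds.
#2 T + V = -6 + 4 = -2 — holds.
#3 T=-6, Q=-7, S=9; 1 of them equals 9 — holds.
#4 W + P = 12 + 3 = 15; 15 < 17 — holds.
#5 min(12, -7) = -7 — holds.
#6 R + U = -5 + 2 = -3 — holds.
#7 Q - U = -7 - 2 = -9 — holds.
#8 Q = -7 is odd — fails.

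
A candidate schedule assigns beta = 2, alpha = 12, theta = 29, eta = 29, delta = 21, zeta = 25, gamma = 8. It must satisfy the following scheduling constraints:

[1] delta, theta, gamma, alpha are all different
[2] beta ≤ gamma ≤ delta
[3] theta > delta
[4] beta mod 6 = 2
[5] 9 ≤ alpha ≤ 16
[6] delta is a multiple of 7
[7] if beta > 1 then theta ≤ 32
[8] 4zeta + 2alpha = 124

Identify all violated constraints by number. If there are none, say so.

All constraints are satisfied.

[1] values 21, 29, 8, 12 are pairwise distinct — OK.
[2] values 2 ≤ 8 ≤ 21 — OK.
[3] theta = 29, delta = 21; 29 > 21 — OK.
[4] 2 mod 6 = 2 — OK.
[5] alpha = 12 lies in [9, 16] — OK.
[6] 21 / 7 = 3, so 7 divides 21 — OK.
[7] beta = 2 > 1, so we need theta ≤ 32; theta = 29 ≤ 32 — OK.
[8] 4zeta + 2alpha = 4(25) + 2(12) = 124 — OK.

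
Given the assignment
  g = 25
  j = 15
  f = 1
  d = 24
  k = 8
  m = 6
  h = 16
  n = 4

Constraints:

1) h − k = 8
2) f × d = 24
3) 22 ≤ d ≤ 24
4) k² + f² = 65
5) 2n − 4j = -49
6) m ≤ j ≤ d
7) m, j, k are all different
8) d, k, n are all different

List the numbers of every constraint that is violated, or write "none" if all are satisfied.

1) h − k = 16 − 8 = 8 — holds.
2) f × d = 1 × 24 = 24 — holds.
3) d = 24 lies in [22, 24] — holds.
4) k² + f² = 8² + 1² = 64 + 1 = 65 — holds.
5) 2n − 4j = 2(4) − 4(15) = -52, not -49 — fails.
6) values 6 ≤ 15 ≤ 24 — holds.
7) values 6, 15, 8 are pairwise distinct — holds.
8) values 24, 8, 4 are pairwise distinct — holds.

Constraint 5 is violated.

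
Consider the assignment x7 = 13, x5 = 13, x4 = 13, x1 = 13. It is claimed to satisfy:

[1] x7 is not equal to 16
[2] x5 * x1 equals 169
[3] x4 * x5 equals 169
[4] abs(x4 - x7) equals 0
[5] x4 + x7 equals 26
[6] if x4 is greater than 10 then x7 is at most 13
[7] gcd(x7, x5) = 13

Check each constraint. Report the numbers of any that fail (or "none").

[1] x7 = 13, and 13 ≠ 16 — holds.
[2] x5 * x1 = 13 * 13 = 169 — holds.
[3] x4 * x5 = 13 * 13 = 169 — holds.
[4] abs(13 - 13) = 0 — holds.
[5] x4 + x7 = 13 + 13 = 26 — holds.
[6] x4 = 13 > 10, so we need x7 ≤ 13; x7 = 13 ≤ 13 — holds.
[7] gcd(13, 13) = 13 — holds.

Yes — all constraints hold.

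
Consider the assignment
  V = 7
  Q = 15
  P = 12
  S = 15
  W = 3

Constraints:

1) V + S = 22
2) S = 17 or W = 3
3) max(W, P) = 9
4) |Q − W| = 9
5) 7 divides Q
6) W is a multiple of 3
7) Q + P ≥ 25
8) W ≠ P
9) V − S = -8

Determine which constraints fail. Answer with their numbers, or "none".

1) V + S = 7 + 15 = 22  holds
2) S = 15 ≠ 17, but W = 3 = 3 (second disjunct)  holds
3) max(3, 12) = 12, not 9  fails
4) |15 − 3| = 12, not 9  fails
5) 15 = 7×2 + 1, so 7 does not divide 15  fails
6) 3 / 3 = 1, so 3 divides 3  holds
7) Q + P = 15 + 12 = 27; 27 ≥ 25  holds
8) W = 3, P = 12; distinct  holds
9) V − S = 7 − 15 = -8  holds

Constraints 3, 4, and 5 are violated.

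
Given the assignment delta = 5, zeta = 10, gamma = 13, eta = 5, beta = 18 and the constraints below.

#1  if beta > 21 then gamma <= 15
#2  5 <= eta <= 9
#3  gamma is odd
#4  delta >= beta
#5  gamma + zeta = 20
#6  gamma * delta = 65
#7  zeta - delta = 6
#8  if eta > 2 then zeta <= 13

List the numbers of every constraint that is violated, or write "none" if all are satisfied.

Violated: 4, 5, and 7.

#1 beta = 18, not > 21; antecedent false, conditional vacuously true — holds.
#2 eta = 5 lies in [5, 9] — holds.
#3 gamma = 13 is odd — holds.
#4 delta = 5, beta = 18; 5 < 18 (want ≥) — fails.
#5 gamma + zeta = 13 + 10 = 23, not 20 — fails.
#6 gamma * delta = 13 * 5 = 65 — holds.
#7 zeta - delta = 10 - 5 = 5, not 6 — fails.
#8 eta = 5 > 2, so we need zeta ≤ 13; zeta = 10 ≤ 13 — holds.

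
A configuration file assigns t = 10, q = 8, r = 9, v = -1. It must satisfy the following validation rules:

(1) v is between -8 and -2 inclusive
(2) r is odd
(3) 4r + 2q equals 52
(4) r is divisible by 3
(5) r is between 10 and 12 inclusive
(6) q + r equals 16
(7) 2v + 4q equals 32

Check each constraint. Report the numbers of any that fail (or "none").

Constraints 1, 5, 6, 7 do not hold.

(1) v = -1 is outside [-8, -2]  ✘
(2) r = 9 is odd  ✔
(3) 4r + 2q = 4(9) + 2(8) = 52  ✔
(4) 9 / 3 = 3, so 3 divides 9  ✔
(5) r = 9 is outside [10, 12]  ✘
(6) q + r = 8 + 9 = 17, not 16  ✘
(7) 2v + 4q = 2(-1) + 4(8) = 30, not 32  ✘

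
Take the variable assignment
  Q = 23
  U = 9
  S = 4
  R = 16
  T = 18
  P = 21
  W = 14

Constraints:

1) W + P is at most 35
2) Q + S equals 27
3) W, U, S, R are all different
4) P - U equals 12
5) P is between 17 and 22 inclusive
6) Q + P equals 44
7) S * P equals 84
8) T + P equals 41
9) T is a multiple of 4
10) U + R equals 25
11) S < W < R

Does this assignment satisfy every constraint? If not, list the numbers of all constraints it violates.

Constraints 8, 9 are violated.

1) W + P = 14 + 21 = 35; 35 ≤ 35  holds
2) Q + S = 23 + 4 = 27  holds
3) values 14, 9, 4, 16 are pairwise distinct  holds
4) P - U = 21 - 9 = 12  holds
5) P = 21 lies in [17, 22]  holds
6) Q + P = 23 + 21 = 44  holds
7) S * P = 4 * 21 = 84  holds
8) T + P = 18 + 21 = 39, not 41  fails
9) 18 = 4*4 + 2, so 4 does not divide 18  fails
10) U + R = 9 + 16 = 25  holds
11) values 4 < 14 < 16  holds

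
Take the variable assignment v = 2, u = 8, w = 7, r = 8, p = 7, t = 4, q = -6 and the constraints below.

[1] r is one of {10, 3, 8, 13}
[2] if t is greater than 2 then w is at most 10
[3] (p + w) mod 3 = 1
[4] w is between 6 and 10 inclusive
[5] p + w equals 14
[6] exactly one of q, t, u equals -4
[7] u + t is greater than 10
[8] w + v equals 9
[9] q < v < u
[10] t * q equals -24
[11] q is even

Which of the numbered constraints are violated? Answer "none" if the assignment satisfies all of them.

[1] r = 8 is in {10, 3, 8, 13} — holds.
[2] t = 4 > 2, so we need w ≤ 10; w = 7 ≤ 10 — holds.
[3] p + w = 14; 14 mod 3 = 2, not 1 — does not hold.
[4] w = 7 lies in [6, 10] — holds.
[5] p + w = 7 + 7 = 14 — holds.
[6] q=-6, t=4, u=8; 0 of them equal -4, not exactly one — does not hold.
[7] u + t = 8 + 4 = 12; 12 > 10 — holds.
[8] w + v = 7 + 2 = 9 — holds.
[9] values -6 < 2 < 8 — holds.
[10] t * q = 4 * (-6) = -24 — holds.
[11] q = -6 is even — holds.

No — constraints 3 and 6 are not satisfied.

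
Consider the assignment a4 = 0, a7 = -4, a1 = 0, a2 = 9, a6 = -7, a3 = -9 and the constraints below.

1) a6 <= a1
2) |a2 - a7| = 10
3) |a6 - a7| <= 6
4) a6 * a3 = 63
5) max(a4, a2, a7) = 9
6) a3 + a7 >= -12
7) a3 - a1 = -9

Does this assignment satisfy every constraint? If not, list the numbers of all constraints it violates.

Constraints 2 and 6 are violated.

1) a6 = -7, a1 = 0; -7 ≤ 0  holds
2) |9 - (-4)| = 13, not 10  fails
3) |-7 - (-4)| = 3; 3 ≤ 6  holds
4) a6 * a3 = -7 * (-9) = 63  holds
5) max(0, 9, -4) = 9  holds
6) a3 + a7 = -9 + (-4) = -13; -13 < -12, bound -12 not met  fails
7) a3 - a1 = -9 - 0 = -9  holds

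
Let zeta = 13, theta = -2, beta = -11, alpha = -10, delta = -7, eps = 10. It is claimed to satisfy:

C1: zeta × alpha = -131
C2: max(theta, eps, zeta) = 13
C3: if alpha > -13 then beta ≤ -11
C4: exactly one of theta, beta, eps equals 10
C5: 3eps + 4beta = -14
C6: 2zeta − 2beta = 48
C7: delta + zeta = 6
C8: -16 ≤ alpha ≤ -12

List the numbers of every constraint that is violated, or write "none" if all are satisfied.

Constraints 1, 8 are violated.

C1: zeta × alpha = 13 × (-10) = -130, not -131 — violated.
C2: max(-2, 10, 13) = 13 — satisfied.
C3: alpha = -10 > -13, so we need beta ≤ -11; beta = -11 ≤ -11 — satisfied.
C4: theta=-2, beta=-11, eps=10; 1 of them equals 10 — satisfied.
C5: 3eps + 4beta = 3(10) + 4(-11) = -14 — satisfied.
C6: 2zeta − 2beta = 2(13) − 2(-11) = 48 — satisfied.
C7: delta + zeta = -7 + 13 = 6 — satisfied.
C8: alpha = -10 is outside [-16, -12] — violated.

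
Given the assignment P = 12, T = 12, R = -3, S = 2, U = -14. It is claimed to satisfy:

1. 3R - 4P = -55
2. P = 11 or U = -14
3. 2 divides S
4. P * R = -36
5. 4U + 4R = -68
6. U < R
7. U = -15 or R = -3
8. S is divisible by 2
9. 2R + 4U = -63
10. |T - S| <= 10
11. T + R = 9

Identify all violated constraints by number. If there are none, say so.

1. 3R - 4P = 3(-3) - 4(12) = -57, not -55 — violated.
2. P = 12 ≠ 11, but U = -14 = -14 (second disjunct) — OK.
3. 2 / 2 = 1, so 2 divides 2 — OK.
4. P * R = 12 * (-3) = -36 — OK.
5. 4U + 4R = 4(-14) + 4(-3) = -68 — OK.
6. U = -14, R = -3; -14 < -3 — OK.
7. U = -14 ≠ -15, but R = -3 = -3 (second disjunct) — OK.
8. 2 / 2 = 1, so 2 divides 2 — OK.
9. 2R + 4U = 2(-3) + 4(-14) = -62, not -63 — violated.
10. |12 - 2| = 10; 10 ≤ 10 — OK.
11. T + R = 12 + (-3) = 9 — OK.

No — constraints 1 and 9 are not satisfied.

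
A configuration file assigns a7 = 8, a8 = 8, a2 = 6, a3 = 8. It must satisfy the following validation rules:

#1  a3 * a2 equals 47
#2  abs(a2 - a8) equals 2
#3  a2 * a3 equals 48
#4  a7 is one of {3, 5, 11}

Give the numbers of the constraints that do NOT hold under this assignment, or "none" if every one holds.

The assignment fails constraints 1 and 4.

#1 a3 * a2 = 8 * 6 = 48, not 47 — does not hold.
#2 abs(6 - 8) = 2 — holds.
#3 a2 * a3 = 6 * 8 = 48 — holds.
#4 a7 = 8 is not in {3, 5, 11} — does not hold.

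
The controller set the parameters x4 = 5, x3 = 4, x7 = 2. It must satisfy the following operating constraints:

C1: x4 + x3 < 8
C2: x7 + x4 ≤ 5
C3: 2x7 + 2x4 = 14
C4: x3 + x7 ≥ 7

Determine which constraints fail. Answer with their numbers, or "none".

C1: x4 + x3 = 5 + 4 = 9; 9 ≥ 8, bound 8 not met — violated.
C2: x7 + x4 = 2 + 5 = 7; 7 > 5, bound 5 not met — violated.
C3: 2x7 + 2x4 = 2(2) + 2(5) = 14 — OK.
C4: x3 + x7 = 4 + 2 = 6; 6 < 7, bound 7 not met — violated.

No — constraints 1, 2, and 4 are not satisfied.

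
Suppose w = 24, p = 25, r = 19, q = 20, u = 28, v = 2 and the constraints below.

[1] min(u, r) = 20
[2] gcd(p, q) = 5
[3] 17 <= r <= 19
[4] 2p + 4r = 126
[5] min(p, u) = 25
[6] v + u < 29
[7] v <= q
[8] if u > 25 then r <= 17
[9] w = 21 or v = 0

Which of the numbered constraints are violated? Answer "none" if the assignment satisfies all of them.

[1] min(28, 19) = 19, not 20 — violated.
[2] gcd(25, 20) = 5 — OK.
[3] r = 19 lies in [17, 19] — OK.
[4] 2p + 4r = 2(25) + 4(19) = 126 — OK.
[5] min(25, 28) = 25 — OK.
[6] v + u = 2 + 28 = 30; 30 ≥ 29, bound 29 not met — violated.
[7] v = 2, q = 20; 2 ≤ 20 — OK.
[8] u = 28 > 25, so we need r ≤ 17; but r = 19 > 17 — violated.
[9] w = 24 ≠ 21 and v = 2 ≠ 0; both disjuncts false — violated.

Constraints 1, 6, 8, 9 do not hold.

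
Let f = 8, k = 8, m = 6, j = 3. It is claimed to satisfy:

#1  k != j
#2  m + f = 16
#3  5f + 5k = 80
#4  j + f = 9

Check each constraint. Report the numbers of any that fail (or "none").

Constraints 2, 4 are violated.

#1 k = 8, j = 3; distinct — satisfied.
#2 m + f = 6 + 8 = 14, not 16 — violated.
#3 5f + 5k = 5(8) + 5(8) = 80 — satisfied.
#4 j + f = 3 + 8 = 11, not 9 — violated.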